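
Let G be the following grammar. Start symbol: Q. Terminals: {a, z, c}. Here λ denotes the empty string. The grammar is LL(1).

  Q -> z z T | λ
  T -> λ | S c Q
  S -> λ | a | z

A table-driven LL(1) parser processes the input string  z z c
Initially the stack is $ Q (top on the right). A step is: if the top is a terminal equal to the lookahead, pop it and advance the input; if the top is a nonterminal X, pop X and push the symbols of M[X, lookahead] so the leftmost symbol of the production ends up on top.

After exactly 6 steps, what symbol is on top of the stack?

step 1: stack=$ Q  input=z z c $  — expand Q -> z z T
step 2: stack=$ T z z  input=z z c $  — match z
step 3: stack=$ T z  input=z c $  — match z
step 4: stack=$ T  input=c $  — expand T -> S c Q
step 5: stack=$ Q c S  input=c $  — expand S -> λ
step 6: stack=$ Q c  input=c $  — match c
Stack after step 6: $ Q (top = Q).

Q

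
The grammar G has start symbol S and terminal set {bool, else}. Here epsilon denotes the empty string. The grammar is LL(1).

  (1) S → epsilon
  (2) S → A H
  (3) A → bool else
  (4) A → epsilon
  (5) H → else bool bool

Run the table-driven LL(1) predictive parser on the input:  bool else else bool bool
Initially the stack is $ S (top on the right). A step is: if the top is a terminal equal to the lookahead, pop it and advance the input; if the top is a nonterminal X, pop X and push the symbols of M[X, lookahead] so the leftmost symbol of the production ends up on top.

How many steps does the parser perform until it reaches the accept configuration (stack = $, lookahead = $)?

step 1: stack=$ S  input=bool else else bool bool $  — expand S → A H
step 2: stack=$ H A  input=bool else else bool bool $  — expand A → bool else
step 3: stack=$ H else bool  input=bool else else bool bool $  — match bool
step 4: stack=$ H else  input=else else bool bool $  — match else
step 5: stack=$ H  input=else bool bool $  — expand H → else bool bool
step 6: stack=$ bool bool else  input=else bool bool $  — match else
step 7: stack=$ bool bool  input=bool bool $  — match bool
step 8: stack=$ bool  input=bool $  — match bool
Accept reached after 8 steps.

8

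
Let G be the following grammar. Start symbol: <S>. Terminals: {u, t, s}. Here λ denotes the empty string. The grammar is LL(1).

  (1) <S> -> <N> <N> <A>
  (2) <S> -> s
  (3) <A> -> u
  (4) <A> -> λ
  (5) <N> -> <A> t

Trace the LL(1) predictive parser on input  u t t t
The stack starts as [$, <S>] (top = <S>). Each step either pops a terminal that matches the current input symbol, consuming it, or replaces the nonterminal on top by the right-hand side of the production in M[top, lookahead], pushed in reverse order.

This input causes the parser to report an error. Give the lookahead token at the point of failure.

      Stack            Input      Action
   1  $ <S>            u t t t $  expand <S> -> <N> <N> <A>
   2  $ <A> <N> <N>    u t t t $  expand <N> -> <A> t
   3  $ <A> <N> t <A>  u t t t $  expand <A> -> u
   4  $ <A> <N> t u    u t t t $  match u
   5  $ <A> <N> t      t t t $    match t
   6  $ <A> <N>        t t $      expand <N> -> <A> t
   7  $ <A> t <A>      t t $      expand <A> -> λ
   8  $ <A> t          t t $      match t
   9  $ <A>            t $        expand <A> -> λ
  10  $                t $        error: stack empty but input remains

t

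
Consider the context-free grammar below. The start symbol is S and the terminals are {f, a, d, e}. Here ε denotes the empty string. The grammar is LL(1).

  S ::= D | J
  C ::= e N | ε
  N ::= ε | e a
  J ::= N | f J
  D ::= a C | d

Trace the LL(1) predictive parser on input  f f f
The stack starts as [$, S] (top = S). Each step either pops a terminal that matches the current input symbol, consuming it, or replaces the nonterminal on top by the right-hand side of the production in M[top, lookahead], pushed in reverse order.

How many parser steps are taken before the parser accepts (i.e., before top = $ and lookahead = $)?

step 1: stack=$ S  input=f f f $  — expand S ::= J
step 2: stack=$ J  input=f f f $  — expand J ::= f J
step 3: stack=$ J f  input=f f f $  — match f
step 4: stack=$ J  input=f f $  — expand J ::= f J
step 5: stack=$ J f  input=f f $  — match f
step 6: stack=$ J  input=f $  — expand J ::= f J
step 7: stack=$ J f  input=f $  — match f
step 8: stack=$ J  input=$  — expand J ::= N
step 9: stack=$ N  input=$  — expand N ::= ε
Accept reached after 9 steps.

9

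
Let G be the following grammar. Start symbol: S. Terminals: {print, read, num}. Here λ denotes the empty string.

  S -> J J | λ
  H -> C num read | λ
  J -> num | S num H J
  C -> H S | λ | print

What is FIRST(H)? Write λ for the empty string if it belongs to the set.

FIRST(S): from S->J J we get {num}; from S->λ we get {λ}. So FIRST(S) = {λ, num}.
FIRST(J): from J->num we get {num}; from J->S num H J we get {num}. So FIRST(J) = {num}.
FIRST(H): from H->C num read we get {num, print}; from H->λ we get {λ}. So FIRST(H) = {λ, num, print}.
FIRST(C): from C->H S we get {λ, num, print}; from C->λ we get {λ}; from C->print we get {print}. So FIRST(C) = {λ, num, print}.

{λ, num, print}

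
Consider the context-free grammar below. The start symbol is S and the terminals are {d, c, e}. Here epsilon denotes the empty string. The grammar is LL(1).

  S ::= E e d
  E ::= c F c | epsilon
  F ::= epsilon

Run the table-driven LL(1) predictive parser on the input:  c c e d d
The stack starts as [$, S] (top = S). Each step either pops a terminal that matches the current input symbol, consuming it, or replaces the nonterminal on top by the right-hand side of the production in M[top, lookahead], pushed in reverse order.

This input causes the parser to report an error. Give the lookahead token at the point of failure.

     Stack        Input        Action
  1  $ S          c c e d d $  expand S ::= E e d
  2  $ d e E      c c e d d $  expand E ::= c F c
  3  $ d e c F c  c c e d d $  match c
  4  $ d e c F    c e d d $    expand F ::= epsilon
  5  $ d e c      c e d d $    match c
  6  $ d e        e d d $      match e
  7  $ d          d d $        match d
  8  $            d $          error: stack empty but input remains

d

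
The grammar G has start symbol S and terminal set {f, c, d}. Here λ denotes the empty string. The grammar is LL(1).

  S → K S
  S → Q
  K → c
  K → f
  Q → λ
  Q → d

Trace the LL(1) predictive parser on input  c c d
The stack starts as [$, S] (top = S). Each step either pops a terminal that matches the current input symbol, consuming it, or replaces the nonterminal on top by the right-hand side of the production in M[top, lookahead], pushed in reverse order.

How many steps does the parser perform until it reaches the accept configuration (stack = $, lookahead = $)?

9

step 1: stack=$ S  input=c c d $  — expand S → K S
step 2: stack=$ S K  input=c c d $  — expand K → c
step 3: stack=$ S c  input=c c d $  — match c
step 4: stack=$ S  input=c d $  — expand S → K S
step 5: stack=$ S K  input=c d $  — expand K → c
step 6: stack=$ S c  input=c d $  — match c
step 7: stack=$ S  input=d $  — expand S → Q
step 8: stack=$ Q  input=d $  — expand Q → d
step 9: stack=$ d  input=d $  — match d
Accept reached after 9 steps.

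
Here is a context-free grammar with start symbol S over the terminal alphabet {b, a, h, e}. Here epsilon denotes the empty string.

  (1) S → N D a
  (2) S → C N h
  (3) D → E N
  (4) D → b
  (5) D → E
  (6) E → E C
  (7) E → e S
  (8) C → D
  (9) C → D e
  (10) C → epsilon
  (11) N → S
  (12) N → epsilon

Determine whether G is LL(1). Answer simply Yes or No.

No

FIRST(S) = {b, e, h}
FIRST(D) = {b, e}
FIRST(E) = {e}
FIRST(C) = {epsilon, b, e}
FIRST(N) = {epsilon, b, e, h}
FOLLOW(S) = {$, a, b, e, h}
FOLLOW(D) = {a, b, e, h}
FOLLOW(E) = {a, b, e, h}
FOLLOW(C) = {a, b, e, h}
FOLLOW(N) = {a, b, e, h}
Cell M[C, b] receives both C → D and C → D e and C → epsilon — the grammar is not LL(1).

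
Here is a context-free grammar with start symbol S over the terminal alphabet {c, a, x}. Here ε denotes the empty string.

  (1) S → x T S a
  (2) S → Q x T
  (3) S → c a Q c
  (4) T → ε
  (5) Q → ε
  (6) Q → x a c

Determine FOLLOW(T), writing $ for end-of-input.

FIRST(T): from T→ε we get {ε}. So FIRST(T) = {ε}.
FIRST(Q): from Q→ε we get {ε}; from Q→x a c we get {x}. So FIRST(Q) = {ε, x}.
FIRST(S): from S→x T S a we get {x}; from S→Q x T we get {x}; from S→c a Q c we get {c}. So FIRST(S) = {c, x}.
FOLLOW(S) includes $ since S is the start symbol.
FOLLOW(S): in S→x T S a, S is followed by a with FIRST {a}. Thus FOLLOW(S) = {$, a}.
FOLLOW(T): in S→x T S a, T is followed by S a with FIRST {c, x}; in S→Q x T, the suffix after T is empty, so FOLLOW(T) ⊇ FOLLOW(S) = {$, a}. Thus FOLLOW(T) = {$, a, c, x}.
FOLLOW(Q): in S→Q x T, Q is followed by x T with FIRST {x}; in S→c a Q c, Q is followed by c with FIRST {c}. Thus FOLLOW(Q) = {c, x}.

{$, a, c, x}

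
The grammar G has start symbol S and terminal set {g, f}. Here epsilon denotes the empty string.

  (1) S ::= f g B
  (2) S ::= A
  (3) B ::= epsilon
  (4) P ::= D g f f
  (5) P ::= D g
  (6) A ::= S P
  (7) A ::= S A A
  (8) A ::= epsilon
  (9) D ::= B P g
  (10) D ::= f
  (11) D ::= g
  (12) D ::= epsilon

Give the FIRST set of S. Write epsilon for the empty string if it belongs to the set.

FIRST(B): from B::=epsilon we get {epsilon}. So FIRST(B) = {epsilon}.
FIRST(S): from S::=f g B we get {f}; from S::=A we get {epsilon, f, g}. So FIRST(S) = {epsilon, f, g}.
FIRST(P): from P::=D g f f we get {f, g}; from P::=D g we get {f, g}. So FIRST(P) = {f, g}.
FIRST(A): from A::=S P we get {f, g}; from A::=S A A we get {epsilon, f, g}; from A::=epsilon we get {epsilon}. So FIRST(A) = {epsilon, f, g}.
FIRST(D): from D::=B P g we get {f, g}; from D::=f we get {f}; from D::=g we get {g}; from D::=epsilon we get {epsilon}. So FIRST(D) = {epsilon, f, g}.

{epsilon, f, g}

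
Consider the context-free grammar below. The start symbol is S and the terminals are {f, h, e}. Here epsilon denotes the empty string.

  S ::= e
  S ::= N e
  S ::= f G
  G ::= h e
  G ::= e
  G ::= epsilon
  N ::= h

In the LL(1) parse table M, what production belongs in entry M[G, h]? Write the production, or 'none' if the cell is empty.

FIRST(G) = {epsilon, e, h}
FIRST(N) = {h}
FIRST(S) = {e, f, h}  (via N e)
FOLLOW(S) includes $ since S is the start symbol.
FOLLOW(S): S appears on no right-hand side. Thus FOLLOW(S) = {$}.
FOLLOW(G): in S::=f G, the suffix after G is empty, so FOLLOW(G) ⊇ FOLLOW(S) = {$}. Thus FOLLOW(G) = {$}.
For G ::= h e: FIRST(h e) = {h}, so it goes in M[G, t] for t ∈ {h}.
For G ::= e: FIRST(e) = {e}, so it goes in M[G, t] for t ∈ {e}.
For G ::= epsilon: FIRST(epsilon) = {epsilon}, so it goes in M[G, t] for t ∈ {}; since epsilon ∈ FIRST, also for every t ∈ FOLLOW(G) = {$}.

G ::= h e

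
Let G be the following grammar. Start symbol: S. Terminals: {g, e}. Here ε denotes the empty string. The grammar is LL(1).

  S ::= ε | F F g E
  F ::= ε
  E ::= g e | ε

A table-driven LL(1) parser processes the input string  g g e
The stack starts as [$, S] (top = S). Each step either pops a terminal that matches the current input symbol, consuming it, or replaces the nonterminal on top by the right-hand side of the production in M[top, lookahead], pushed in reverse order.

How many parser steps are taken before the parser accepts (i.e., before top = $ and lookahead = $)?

     Stack      Input    Action
  1  $ S        g g e $  expand S ::= F F g E
  2  $ E g F F  g g e $  expand F ::= ε
  3  $ E g F    g g e $  expand F ::= ε
  4  $ E g      g g e $  match g
  5  $ E        g e $    expand E ::= g e
  6  $ e g      g e $    match g
  7  $ e        e $      match e
Accept reached after 7 steps.

7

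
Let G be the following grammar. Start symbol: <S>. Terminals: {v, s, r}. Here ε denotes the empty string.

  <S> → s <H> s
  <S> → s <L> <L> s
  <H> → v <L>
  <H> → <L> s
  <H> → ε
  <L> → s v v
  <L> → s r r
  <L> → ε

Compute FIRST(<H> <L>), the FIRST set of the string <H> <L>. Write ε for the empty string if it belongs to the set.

FIRST(<S>): from <S>→s <H> s we get {s}; from <S>→s <L> <L> s we get {s}. So FIRST(<S>) = {s}.
FIRST(<L>): from <L>→s v v we get {s}; from <L>→s r r we get {s}; from <L>→ε we get {ε}. So FIRST(<L>) = {ε, s}.
FIRST(<H>): from <H>→v <L> we get {v}; from <H>→<L> s we get {s}; from <H>→ε we get {ε}. So FIRST(<H>) = {ε, s, v}.
FIRST(<H> <L>): take FIRST of each symbol in turn, carrying on past any symbol whose FIRST contains ε; result {ε, s, v}.

{ε, s, v}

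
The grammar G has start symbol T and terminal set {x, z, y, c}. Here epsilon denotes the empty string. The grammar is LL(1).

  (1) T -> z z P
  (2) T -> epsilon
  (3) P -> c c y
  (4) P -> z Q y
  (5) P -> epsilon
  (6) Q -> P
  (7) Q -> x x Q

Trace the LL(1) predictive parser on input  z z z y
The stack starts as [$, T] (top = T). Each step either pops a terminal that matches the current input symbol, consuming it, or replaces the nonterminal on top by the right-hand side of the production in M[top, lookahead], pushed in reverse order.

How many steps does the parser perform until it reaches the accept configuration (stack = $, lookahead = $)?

step 1: stack=$ T  input=z z z y $  — expand T -> z z P
step 2: stack=$ P z z  input=z z z y $  — match z
step 3: stack=$ P z  input=z z y $  — match z
step 4: stack=$ P  input=z y $  — expand P -> z Q y
step 5: stack=$ y Q z  input=z y $  — match z
step 6: stack=$ y Q  input=y $  — expand Q -> P
step 7: stack=$ y P  input=y $  — expand P -> epsilon
step 8: stack=$ y  input=y $  — match y
Accept reached after 8 steps.

8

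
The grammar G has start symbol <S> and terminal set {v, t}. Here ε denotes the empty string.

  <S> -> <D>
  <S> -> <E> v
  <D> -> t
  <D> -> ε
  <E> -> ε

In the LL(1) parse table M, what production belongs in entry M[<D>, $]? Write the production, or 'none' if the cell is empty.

<D> -> ε

FIRST(<D>): from <D>->t we get {t}; from <D>->ε we get {ε}. So FIRST(<D>) = {ε, t}.
FIRST(<E>): from <E>->ε we get {ε}. So FIRST(<E>) = {ε}.
FIRST(<S>): from <S>-><D> we get {ε, t}; from <S>-><E> v we get {v}. So FIRST(<S>) = {ε, t, v}.
FOLLOW(<S>) includes $ since <S> is the start symbol.
FOLLOW(<S>): <S> appears on no right-hand side. Thus FOLLOW(<S>) = {$}.
FOLLOW(<D>): in <S>-><D>, the suffix after <D> is empty, so FOLLOW(<D>) ⊇ FOLLOW(<S>) = {$}. Thus FOLLOW(<D>) = {$}.
For <D> -> t: FIRST(t) = {t}, so it goes in M[<D>, t] for t ∈ {t}.
For <D> -> ε: FIRST(ε) = {ε}, so it goes in M[<D>, t] for t ∈ {}; since ε ∈ FIRST, also for every t ∈ FOLLOW(<D>) = {$}.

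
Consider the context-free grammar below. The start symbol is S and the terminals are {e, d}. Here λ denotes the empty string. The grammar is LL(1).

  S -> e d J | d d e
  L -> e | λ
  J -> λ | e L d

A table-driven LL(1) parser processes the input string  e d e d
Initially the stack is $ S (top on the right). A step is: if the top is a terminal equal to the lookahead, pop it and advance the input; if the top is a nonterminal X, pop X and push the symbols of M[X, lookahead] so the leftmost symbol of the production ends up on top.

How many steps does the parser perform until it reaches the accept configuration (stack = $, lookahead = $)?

7

step 1: stack=$ S  input=e d e d $  — expand S -> e d J
step 2: stack=$ J d e  input=e d e d $  — match e
step 3: stack=$ J d  input=d e d $  — match d
step 4: stack=$ J  input=e d $  — expand J -> e L d
step 5: stack=$ d L e  input=e d $  — match e
step 6: stack=$ d L  input=d $  — expand L -> λ
step 7: stack=$ d  input=d $  — match d
Accept reached after 7 steps.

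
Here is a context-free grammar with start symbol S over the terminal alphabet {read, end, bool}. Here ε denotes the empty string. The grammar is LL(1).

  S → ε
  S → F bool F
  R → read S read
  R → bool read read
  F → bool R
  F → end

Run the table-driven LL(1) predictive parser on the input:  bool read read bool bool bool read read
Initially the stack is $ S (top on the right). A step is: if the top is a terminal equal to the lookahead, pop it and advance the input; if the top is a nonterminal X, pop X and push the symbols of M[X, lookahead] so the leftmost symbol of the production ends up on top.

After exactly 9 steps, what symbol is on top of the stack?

step 1: stack=$ S  input=bool read read bool bool bool read read $  — expand S → F bool F
step 2: stack=$ F bool F  input=bool read read bool bool bool read read $  — expand F → bool R
step 3: stack=$ F bool R bool  input=bool read read bool bool bool read read $  — match bool
step 4: stack=$ F bool R  input=read read bool bool bool read read $  — expand R → read S read
step 5: stack=$ F bool read S read  input=read read bool bool bool read read $  — match read
step 6: stack=$ F bool read S  input=read bool bool bool read read $  — expand S → ε
step 7: stack=$ F bool read  input=read bool bool bool read read $  — match read
step 8: stack=$ F bool  input=bool bool bool read read $  — match bool
step 9: stack=$ F  input=bool bool read read $  — expand F → bool R
Stack after step 9: $ R bool (top = bool).

bool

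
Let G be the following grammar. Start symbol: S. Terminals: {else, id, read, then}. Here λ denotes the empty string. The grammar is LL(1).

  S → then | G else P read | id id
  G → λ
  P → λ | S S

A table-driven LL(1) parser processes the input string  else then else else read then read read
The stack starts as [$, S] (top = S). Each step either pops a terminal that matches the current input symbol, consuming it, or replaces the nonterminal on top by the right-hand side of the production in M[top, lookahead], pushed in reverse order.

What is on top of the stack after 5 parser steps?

then

     Stack            Input                                      Action
  1  $ S              else then else else read then read read $  expand S → G else P read
  2  $ read P else G  else then else else read then read read $  expand G → λ
  3  $ read P else    else then else else read then read read $  match else
  4  $ read P         then else else read then read read $       expand P → S S
  5  $ read S S       then else else read then read read $       expand S → then
Stack after step 5: $ read S then (top = then).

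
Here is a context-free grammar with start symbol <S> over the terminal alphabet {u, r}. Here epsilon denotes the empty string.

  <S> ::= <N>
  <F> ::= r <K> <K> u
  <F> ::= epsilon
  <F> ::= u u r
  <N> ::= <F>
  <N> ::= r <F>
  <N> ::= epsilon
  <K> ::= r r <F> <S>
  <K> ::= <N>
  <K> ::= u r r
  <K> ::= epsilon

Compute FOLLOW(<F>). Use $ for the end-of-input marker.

{$, r, u}

FIRST(<F>) = {epsilon, r, u}
FIRST(<N>) = {epsilon, r, u}  (via <F>)
FIRST(<S>) = {epsilon, r, u}  (via <N>)
FIRST(<K>) = {epsilon, r, u}  (via <N>)
FOLLOW(<S>) includes $ since <S> is the start symbol.
FOLLOW(<K>): in <F>::=r <K> <K> u (occurrence 1), <K> is followed by <K> u with FIRST {r, u}; in <F>::=r <K> <K> u (occurrence 2), <K> is followed by u with FIRST {u}. Thus FOLLOW(<K>) = {r, u}.
FOLLOW(<S>): in <K>::=r r <F> <S>, the suffix after <S> is empty, so FOLLOW(<S>) ⊇ FOLLOW(<K>) = {r, u}. Thus FOLLOW(<S>) = {$, r, u}.
FOLLOW(<N>): in <S>::=<N>, the suffix after <N> is empty, so FOLLOW(<N>) ⊇ FOLLOW(<S>) = {$, r, u}; in <K>::=<N>, the suffix after <N> is empty, so FOLLOW(<N>) ⊇ FOLLOW(<K>) = {r, u}. Thus FOLLOW(<N>) = {$, r, u}.
FOLLOW(<F>): in <N>::=<F>, the suffix after <F> is empty, so FOLLOW(<F>) ⊇ FOLLOW(<N>) = {$, r, u}; in <N>::=r <F>, the suffix after <F> is empty, so FOLLOW(<F>) ⊇ FOLLOW(<N>) = {$, r, u}; in <K>::=r r <F> <S>, <F> is followed by <S> with FIRST {epsilon, r, u}; in <K>::=r r <F> <S>, the suffix after <F> is nullable, so FOLLOW(<F>) ⊇ FOLLOW(<K>) = {r, u}. Thus FOLLOW(<F>) = {$, r, u}.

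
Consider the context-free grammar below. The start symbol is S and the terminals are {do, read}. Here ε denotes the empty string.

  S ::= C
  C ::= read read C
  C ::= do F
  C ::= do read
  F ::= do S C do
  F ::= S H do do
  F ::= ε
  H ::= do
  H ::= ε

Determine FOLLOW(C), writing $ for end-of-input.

FIRST(C) = {do, read}
FIRST(H) = {ε, do}
FIRST(S) = {do, read}  (via C)
FIRST(F) = {ε, do, read}  (via S H do do)
FOLLOW(S) includes $ since S is the start symbol.
FOLLOW(S): in F::=do S C do, S is followed by C do with FIRST {do, read}; in F::=S H do do, S is followed by H do do with FIRST {do}. Thus FOLLOW(S) = {$, do, read}.
FOLLOW(C): in S::=C, the suffix after C is empty, so FOLLOW(C) ⊇ FOLLOW(S) = {$, do, read}; in C::=read read C, the suffix after C is empty (adds nothing new); in F::=do S C do, C is followed by do with FIRST {do}. Thus FOLLOW(C) = {$, do, read}.
FOLLOW(F): in C::=do F, the suffix after F is empty, so FOLLOW(F) ⊇ FOLLOW(C) = {$, do, read}. Thus FOLLOW(F) = {$, do, read}.
FOLLOW(H): in F::=S H do do, H is followed by do do with FIRST {do}. Thus FOLLOW(H) = {do}.

{$, do, read}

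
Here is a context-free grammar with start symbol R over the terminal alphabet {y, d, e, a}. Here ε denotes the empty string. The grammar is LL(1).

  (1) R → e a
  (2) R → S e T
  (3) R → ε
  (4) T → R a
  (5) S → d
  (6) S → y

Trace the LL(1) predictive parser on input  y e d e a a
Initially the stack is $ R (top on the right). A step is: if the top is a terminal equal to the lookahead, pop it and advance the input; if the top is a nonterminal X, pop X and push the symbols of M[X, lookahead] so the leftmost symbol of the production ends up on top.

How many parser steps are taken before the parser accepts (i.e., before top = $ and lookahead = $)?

13

step 1: stack=$ R  input=y e d e a a $  — expand R → S e T
step 2: stack=$ T e S  input=y e d e a a $  — expand S → y
step 3: stack=$ T e y  input=y e d e a a $  — match y
step 4: stack=$ T e  input=e d e a a $  — match e
step 5: stack=$ T  input=d e a a $  — expand T → R a
step 6: stack=$ a R  input=d e a a $  — expand R → S e T
step 7: stack=$ a T e S  input=d e a a $  — expand S → d
step 8: stack=$ a T e d  input=d e a a $  — match d
step 9: stack=$ a T e  input=e a a $  — match e
step 10: stack=$ a T  input=a a $  — expand T → R a
step 11: stack=$ a a R  input=a a $  — expand R → ε
step 12: stack=$ a a  input=a a $  — match a
step 13: stack=$ a  input=a $  — match a
Accept reached after 13 steps.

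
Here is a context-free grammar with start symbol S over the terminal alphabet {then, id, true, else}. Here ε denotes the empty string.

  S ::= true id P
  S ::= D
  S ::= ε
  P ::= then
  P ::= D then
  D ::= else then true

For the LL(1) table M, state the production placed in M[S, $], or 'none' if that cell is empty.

S ::= ε

FIRST(D): from D::=else then true we get {else}. So FIRST(D) = {else}.
FIRST(S): from S::=true id P we get {true}; from S::=D we get {else}; from S::=ε we get {ε}. So FIRST(S) = {ε, else, true}.
FIRST(P): from P::=then we get {then}; from P::=D then we get {else}. So FIRST(P) = {else, then}.
FOLLOW(S) includes $ since S is the start symbol.
FOLLOW(S): S appears on no right-hand side. Thus FOLLOW(S) = {$}.
For S ::= true id P: FIRST(true id P) = {true}, so it goes in M[S, t] for t ∈ {true}.
For S ::= D: FIRST(D) = {else}, so it goes in M[S, t] for t ∈ {else}.
For S ::= ε: FIRST(ε) = {ε}, so it goes in M[S, t] for t ∈ {}; since ε ∈ FIRST, also for every t ∈ FOLLOW(S) = {$}.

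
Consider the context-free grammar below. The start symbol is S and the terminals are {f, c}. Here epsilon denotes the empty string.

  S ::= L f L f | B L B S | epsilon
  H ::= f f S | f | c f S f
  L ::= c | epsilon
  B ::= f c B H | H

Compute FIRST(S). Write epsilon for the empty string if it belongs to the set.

FIRST(H) = {c, f}
FIRST(L) = {epsilon, c}
FIRST(B) = {c, f}  (via H)
FIRST(S) = {epsilon, c, f}  (via L f L f, B L B S)

{epsilon, c, f}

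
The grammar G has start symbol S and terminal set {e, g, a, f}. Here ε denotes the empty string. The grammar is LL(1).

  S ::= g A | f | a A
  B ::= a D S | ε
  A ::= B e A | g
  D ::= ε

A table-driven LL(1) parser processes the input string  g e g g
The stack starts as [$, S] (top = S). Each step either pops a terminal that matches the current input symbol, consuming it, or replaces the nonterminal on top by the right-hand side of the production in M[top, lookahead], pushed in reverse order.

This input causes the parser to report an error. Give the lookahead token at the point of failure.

step 1: stack=$ S  input=g e g g $  — expand S ::= g A
step 2: stack=$ A g  input=g e g g $  — match g
step 3: stack=$ A  input=e g g $  — expand A ::= B e A
step 4: stack=$ A e B  input=e g g $  — expand B ::= ε
step 5: stack=$ A e  input=e g g $  — match e
step 6: stack=$ A  input=g g $  — expand A ::= g
step 7: stack=$ g  input=g g $  — match g
step 8: stack=$  input=g $  — error: stack empty but input remains

g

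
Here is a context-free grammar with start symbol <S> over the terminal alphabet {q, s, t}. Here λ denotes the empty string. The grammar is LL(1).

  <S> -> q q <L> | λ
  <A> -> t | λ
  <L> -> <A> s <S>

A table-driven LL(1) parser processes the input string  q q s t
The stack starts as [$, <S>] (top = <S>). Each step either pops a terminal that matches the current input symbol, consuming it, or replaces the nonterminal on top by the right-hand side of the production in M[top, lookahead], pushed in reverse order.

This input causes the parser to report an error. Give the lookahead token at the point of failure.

     Stack        Input      Action
  1  $ <S>        q q s t $  expand <S> -> q q <L>
  2  $ <L> q q    q q s t $  match q
  3  $ <L> q      q s t $    match q
  4  $ <L>        s t $      expand <L> -> <A> s <S>
  5  $ <S> s <A>  s t $      expand <A> -> λ
  6  $ <S> s      s t $      match s
  7  $ <S>        t $        error: M[<S>, t] is empty

t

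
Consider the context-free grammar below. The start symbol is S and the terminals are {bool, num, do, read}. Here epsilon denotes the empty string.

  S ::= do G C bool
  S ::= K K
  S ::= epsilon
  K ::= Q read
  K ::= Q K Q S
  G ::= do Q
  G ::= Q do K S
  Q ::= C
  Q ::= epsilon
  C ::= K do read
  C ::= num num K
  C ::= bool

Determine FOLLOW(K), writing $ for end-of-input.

{$, bool, do, num, read}

FIRST(S): from S::=do G C bool we get {do}; from S::=K K we get {bool, num, read}; from S::=epsilon we get {epsilon}. So FIRST(S) = {epsilon, bool, do, num, read}.
FIRST(K): from K::=Q read we get {bool, num, read}; from K::=Q K Q S we get {bool, num, read}. So FIRST(K) = {bool, num, read}.
FIRST(C): from C::=K do read we get {bool, num, read}; from C::=num num K we get {num}; from C::=bool we get {bool}. So FIRST(C) = {bool, num, read}.
FIRST(Q): from Q::=C we get {bool, num, read}; from Q::=epsilon we get {epsilon}. So FIRST(Q) = {epsilon, bool, num, read}.
FIRST(G): from G::=do Q we get {do}; from G::=Q do K S we get {bool, do, num, read}. So FIRST(G) = {bool, do, num, read}.
FOLLOW(S) includes $ since S is the start symbol.
FOLLOW(G): in S::=do G C bool, G is followed by C bool with FIRST {bool, num, read}. Thus FOLLOW(G) = {bool, num, read}.
FOLLOW(S): in K::=Q K Q S, the suffix after S is empty, so FOLLOW(S) ⊇ FOLLOW(K) = {$, bool, do, num, read}; in G::=Q do K S, the suffix after S is empty, so FOLLOW(S) ⊇ FOLLOW(G) = {bool, num, read}. Thus FOLLOW(S) = {$, bool, do, num, read}.
FOLLOW(K): in S::=K K (occurrence 1), K is followed by K with FIRST {bool, num, read}; in S::=K K (occurrence 2), the suffix after K is empty, so FOLLOW(K) ⊇ FOLLOW(S) = {$, bool, do, num, read}; in K::=Q K Q S, K is followed by Q S with FIRST {epsilon, bool, do, num, read}; in K::=Q K Q S, the suffix after K is nullable (adds nothing new); in G::=Q do K S, K is followed by S with FIRST {epsilon, bool, do, num, read}; in G::=Q do K S, the suffix after K is nullable, so FOLLOW(K) ⊇ FOLLOW(G) = {bool, num, read}; in C::=K do read, K is followed by do read with FIRST {do}; in C::=num num K, the suffix after K is empty, so FOLLOW(K) ⊇ FOLLOW(C) = {$, bool, do, num, read}. Thus FOLLOW(K) = {$, bool, do, num, read}.
FOLLOW(Q): in K::=Q read, Q is followed by read with FIRST {read}; in K::=Q K Q S (occurrence 1), Q is followed by K Q S with FIRST {bool, num, read}; in K::=Q K Q S (occurrence 2), Q is followed by S with FIRST {epsilon, bool, do, num, read}; in K::=Q K Q S (occurrence 2), the suffix after Q is nullable, so FOLLOW(Q) ⊇ FOLLOW(K) = {$, bool, do, num, read}; in G::=do Q, the suffix after Q is empty, so FOLLOW(Q) ⊇ FOLLOW(G) = {bool, num, read}; in G::=Q do K S, Q is followed by do K S with FIRST {do}. Thus FOLLOW(Q) = {$, bool, do, num, read}.
FOLLOW(C): in S::=do G C bool, C is followed by bool with FIRST {bool}; in Q::=C, the suffix after C is empty, so FOLLOW(C) ⊇ FOLLOW(Q) = {$, bool, do, num, read}. Thus FOLLOW(C) = {$, bool, do, num, read}.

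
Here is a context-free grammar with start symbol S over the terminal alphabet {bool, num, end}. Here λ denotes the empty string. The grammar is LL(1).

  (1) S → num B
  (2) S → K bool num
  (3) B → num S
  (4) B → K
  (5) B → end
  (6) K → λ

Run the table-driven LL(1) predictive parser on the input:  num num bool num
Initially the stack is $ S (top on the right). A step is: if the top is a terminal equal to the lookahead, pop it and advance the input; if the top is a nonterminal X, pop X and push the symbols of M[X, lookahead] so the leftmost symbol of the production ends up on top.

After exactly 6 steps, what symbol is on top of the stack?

bool

step 1: stack=$ S  input=num num bool num $  — expand S → num B
step 2: stack=$ B num  input=num num bool num $  — match num
step 3: stack=$ B  input=num bool num $  — expand B → num S
step 4: stack=$ S num  input=num bool num $  — match num
step 5: stack=$ S  input=bool num $  — expand S → K bool num
step 6: stack=$ num bool K  input=bool num $  — expand K → λ
Stack after step 6: $ num bool (top = bool).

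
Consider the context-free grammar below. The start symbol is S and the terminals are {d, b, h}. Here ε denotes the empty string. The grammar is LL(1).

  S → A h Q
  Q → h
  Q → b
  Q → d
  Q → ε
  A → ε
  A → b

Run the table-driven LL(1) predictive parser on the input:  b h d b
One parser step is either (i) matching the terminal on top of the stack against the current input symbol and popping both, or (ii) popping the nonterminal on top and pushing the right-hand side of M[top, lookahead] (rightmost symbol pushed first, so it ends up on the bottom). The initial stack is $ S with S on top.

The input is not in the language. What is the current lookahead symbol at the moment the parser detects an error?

b

step 1: stack=$ S  input=b h d b $  — expand S → A h Q
step 2: stack=$ Q h A  input=b h d b $  — expand A → b
step 3: stack=$ Q h b  input=b h d b $  — match b
step 4: stack=$ Q h  input=h d b $  — match h
step 5: stack=$ Q  input=d b $  — expand Q → d
step 6: stack=$ d  input=d b $  — match d
step 7: stack=$  input=b $  — error: stack empty but input remains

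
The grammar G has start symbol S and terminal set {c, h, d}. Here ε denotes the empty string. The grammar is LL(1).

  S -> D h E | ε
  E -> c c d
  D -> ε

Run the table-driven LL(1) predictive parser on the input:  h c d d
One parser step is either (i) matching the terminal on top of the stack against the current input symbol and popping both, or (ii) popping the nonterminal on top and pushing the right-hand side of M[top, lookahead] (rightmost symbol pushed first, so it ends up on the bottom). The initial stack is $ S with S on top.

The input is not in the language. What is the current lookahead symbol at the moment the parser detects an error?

d

step 1: stack=$ S  input=h c d d $  — expand S -> D h E
step 2: stack=$ E h D  input=h c d d $  — expand D -> ε
step 3: stack=$ E h  input=h c d d $  — match h
step 4: stack=$ E  input=c d d $  — expand E -> c c d
step 5: stack=$ d c c  input=c d d $  — match c
step 6: stack=$ d c  input=d d $  — error: top is terminal c but lookahead is d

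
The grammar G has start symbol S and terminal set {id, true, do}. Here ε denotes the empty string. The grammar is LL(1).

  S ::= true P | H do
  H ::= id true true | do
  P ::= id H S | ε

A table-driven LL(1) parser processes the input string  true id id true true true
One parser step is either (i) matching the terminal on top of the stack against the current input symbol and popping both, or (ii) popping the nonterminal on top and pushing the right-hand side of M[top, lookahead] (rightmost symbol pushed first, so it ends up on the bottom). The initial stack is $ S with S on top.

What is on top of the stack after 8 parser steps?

step 1: stack=$ S  input=true id id true true true $  — expand S ::= true P
step 2: stack=$ P true  input=true id id true true true $  — match true
step 3: stack=$ P  input=id id true true true $  — expand P ::= id H S
step 4: stack=$ S H id  input=id id true true true $  — match id
step 5: stack=$ S H  input=id true true true $  — expand H ::= id true true
step 6: stack=$ S true true id  input=id true true true $  — match id
step 7: stack=$ S true true  input=true true true $  — match true
step 8: stack=$ S true  input=true true $  — match true
Stack after step 8: $ S (top = S).

S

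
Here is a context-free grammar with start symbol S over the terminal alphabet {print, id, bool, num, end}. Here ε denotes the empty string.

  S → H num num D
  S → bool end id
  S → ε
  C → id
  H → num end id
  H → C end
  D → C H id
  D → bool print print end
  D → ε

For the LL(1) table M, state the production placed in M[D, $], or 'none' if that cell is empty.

D → ε

FIRST(C) = {id}
FIRST(H) = {id, num}  (via C end)
FIRST(D) = {ε, bool, id}  (via C H id)
FIRST(S) = {ε, bool, id, num}  (via H num num D)
FOLLOW(S) includes $ since S is the start symbol.
FOLLOW(S): S appears on no right-hand side. Thus FOLLOW(S) = {$}.
FOLLOW(D): in S→H num num D, the suffix after D is empty, so FOLLOW(D) ⊇ FOLLOW(S) = {$}. Thus FOLLOW(D) = {$}.
For D → C H id: FIRST(C H id) = {id}, so it goes in M[D, t] for t ∈ {id}.
For D → bool print print end: FIRST(bool print print end) = {bool}, so it goes in M[D, t] for t ∈ {bool}.
For D → ε: FIRST(ε) = {ε}, so it goes in M[D, t] for t ∈ {}; since ε ∈ FIRST, also for every t ∈ FOLLOW(D) = {$}.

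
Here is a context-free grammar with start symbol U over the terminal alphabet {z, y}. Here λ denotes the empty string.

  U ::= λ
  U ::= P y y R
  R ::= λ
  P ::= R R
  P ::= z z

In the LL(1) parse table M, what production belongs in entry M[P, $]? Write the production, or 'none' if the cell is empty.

none

FIRST(R) = {λ}
FIRST(P) = {λ, z}  (via R R)
FIRST(U) = {λ, y, z}  (via P y y R)
FOLLOW(U) includes $ since U is the start symbol.
FOLLOW(P): in U::=P y y R, P is followed by y y R with FIRST {y}. Thus FOLLOW(P) = {y}.
For P ::= R R: FIRST(R R) = {λ}, so it goes in M[P, t] for t ∈ {}; since λ ∈ FIRST, also for every t ∈ FOLLOW(P) = {y}.
For P ::= z z: FIRST(z z) = {z}, so it goes in M[P, t] for t ∈ {z}.
None of these place a production in M[P, $].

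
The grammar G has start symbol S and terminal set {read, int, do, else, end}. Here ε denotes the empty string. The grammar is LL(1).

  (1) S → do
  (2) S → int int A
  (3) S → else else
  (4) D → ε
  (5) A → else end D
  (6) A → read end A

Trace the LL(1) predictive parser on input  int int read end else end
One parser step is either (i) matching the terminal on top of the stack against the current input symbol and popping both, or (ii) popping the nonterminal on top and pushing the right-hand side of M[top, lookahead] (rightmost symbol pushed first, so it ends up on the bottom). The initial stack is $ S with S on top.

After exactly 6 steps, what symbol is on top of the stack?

     Stack         Input                        Action
  1  $ S           int int read end else end $  expand S → int int A
  2  $ A int int   int int read end else end $  match int
  3  $ A int       int read end else end $      match int
  4  $ A           read end else end $          expand A → read end A
  5  $ A end read  read end else end $          match read
  6  $ A end       end else end $               match end
Stack after step 6: $ A (top = A).

A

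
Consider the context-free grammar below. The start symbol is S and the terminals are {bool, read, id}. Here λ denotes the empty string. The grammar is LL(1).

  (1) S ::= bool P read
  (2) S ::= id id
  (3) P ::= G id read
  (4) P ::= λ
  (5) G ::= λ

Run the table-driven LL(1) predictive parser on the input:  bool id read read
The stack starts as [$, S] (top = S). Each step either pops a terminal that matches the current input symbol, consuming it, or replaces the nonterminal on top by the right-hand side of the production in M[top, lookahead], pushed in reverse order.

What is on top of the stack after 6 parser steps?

step 1: stack=$ S  input=bool id read read $  — expand S ::= bool P read
step 2: stack=$ read P bool  input=bool id read read $  — match bool
step 3: stack=$ read P  input=id read read $  — expand P ::= G id read
step 4: stack=$ read read id G  input=id read read $  — expand G ::= λ
step 5: stack=$ read read id  input=id read read $  — match id
step 6: stack=$ read read  input=read read $  — match read
Stack after step 6: $ read (top = read).

read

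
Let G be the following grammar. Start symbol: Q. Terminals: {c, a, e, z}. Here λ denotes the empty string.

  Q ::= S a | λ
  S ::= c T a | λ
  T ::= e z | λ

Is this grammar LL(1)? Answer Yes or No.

Yes

FIRST(Q) = {λ, a, c}
FIRST(S) = {λ, c}
FIRST(T) = {λ, e}
FOLLOW(Q) = {$}
FOLLOW(S) = {a}
FOLLOW(T) = {a}
Each cell of M receives at most one production.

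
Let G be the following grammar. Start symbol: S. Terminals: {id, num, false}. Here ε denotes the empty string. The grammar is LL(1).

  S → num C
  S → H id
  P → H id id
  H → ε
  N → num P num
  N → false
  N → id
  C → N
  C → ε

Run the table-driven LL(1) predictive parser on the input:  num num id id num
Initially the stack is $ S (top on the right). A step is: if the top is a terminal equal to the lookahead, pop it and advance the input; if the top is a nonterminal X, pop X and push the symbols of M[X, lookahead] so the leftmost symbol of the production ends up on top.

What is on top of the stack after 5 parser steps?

P

     Stack        Input                Action
  1  $ S          num num id id num $  expand S → num C
  2  $ C num      num num id id num $  match num
  3  $ C          num id id num $      expand C → N
  4  $ N          num id id num $      expand N → num P num
  5  $ num P num  num id id num $      match num
Stack after step 5: $ num P (top = P).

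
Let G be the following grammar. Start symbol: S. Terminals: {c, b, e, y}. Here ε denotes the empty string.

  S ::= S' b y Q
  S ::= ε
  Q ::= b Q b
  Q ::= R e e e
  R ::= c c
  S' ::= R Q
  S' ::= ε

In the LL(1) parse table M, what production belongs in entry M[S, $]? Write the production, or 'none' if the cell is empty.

FIRST(R) = {c}
FIRST(Q) = {b, c}  (via R e e e)
FIRST(S') = {ε, c}  (via R Q)
FIRST(S) = {ε, b, c}  (via S' b y Q)
FOLLOW(S) includes $ since S is the start symbol.
FOLLOW(S): S appears on no right-hand side. Thus FOLLOW(S) = {$}.
For S ::= S' b y Q: FIRST(S' b y Q) = {b, c}, so it goes in M[S, t] for t ∈ {b, c}.
For S ::= ε: FIRST(ε) = {ε}, so it goes in M[S, t] for t ∈ {}; since ε ∈ FIRST, also for every t ∈ FOLLOW(S) = {$}.

S ::= ε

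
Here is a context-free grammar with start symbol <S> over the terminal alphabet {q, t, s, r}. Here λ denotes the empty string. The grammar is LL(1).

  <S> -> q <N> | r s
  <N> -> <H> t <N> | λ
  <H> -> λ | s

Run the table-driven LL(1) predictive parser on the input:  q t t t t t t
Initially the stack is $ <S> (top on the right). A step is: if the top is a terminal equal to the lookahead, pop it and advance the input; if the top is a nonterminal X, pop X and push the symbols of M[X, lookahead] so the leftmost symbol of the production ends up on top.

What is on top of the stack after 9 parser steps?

     Stack        Input            Action
  1  $ <S>        q t t t t t t $  expand <S> -> q <N>
  2  $ <N> q      q t t t t t t $  match q
  3  $ <N>        t t t t t t $    expand <N> -> <H> t <N>
  4  $ <N> t <H>  t t t t t t $    expand <H> -> λ
  5  $ <N> t      t t t t t t $    match t
  6  $ <N>        t t t t t $      expand <N> -> <H> t <N>
  7  $ <N> t <H>  t t t t t $      expand <H> -> λ
  8  $ <N> t      t t t t t $      match t
  9  $ <N>        t t t t $        expand <N> -> <H> t <N>
Stack after step 9: $ <N> t <H> (top = <H>).

<H>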